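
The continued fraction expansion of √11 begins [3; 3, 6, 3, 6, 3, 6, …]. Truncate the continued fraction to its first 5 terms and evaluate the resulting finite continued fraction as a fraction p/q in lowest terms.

1257/379

Collapse the nested fraction from the inside out:
Start with 6.
3 + 1/(6/1) = 3 + 1/6 = 19/6
6 + 1/(19/6) = 6 + 6/19 = 120/19
3 + 1/(120/19) = 3 + 19/120 = 379/120
3 + 1/(379/120) = 3 + 120/379 = 1257/379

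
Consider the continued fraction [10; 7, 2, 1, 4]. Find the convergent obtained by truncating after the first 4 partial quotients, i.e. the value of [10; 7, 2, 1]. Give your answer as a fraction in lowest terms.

223/22

Starting at the tail and folding back:
Start with 1.
2 + 1/(1/1) = 2 + 1/1 = 3/1
7 + 1/(3/1) = 7 + 1/3 = 22/3
10 + 1/(22/3) = 10 + 3/22 = 223/22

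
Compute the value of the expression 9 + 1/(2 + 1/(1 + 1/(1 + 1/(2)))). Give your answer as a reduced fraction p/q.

122/13

Use the convergent recurrence hₖ = aₖ·hₖ₋₁ + hₖ₋₂ (and likewise for the denominators kₖ):
a_0 = 9: 9/1
a_1 = 2: 19/2
a_2 = 1: 28/3
a_3 = 1: 47/5
a_4 = 2: 122/13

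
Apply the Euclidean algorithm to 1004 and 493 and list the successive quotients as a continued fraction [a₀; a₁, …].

[2; 27, 2, 1, 1, 3]

Repeatedly divide and take the remainder:
1004 = 2·493 + 18, so a_0 = 2
493 = 27·18 + 7, so a_1 = 27
18 = 2·7 + 4, so a_2 = 2
7 = 1·4 + 3, so a_3 = 1
4 = 1·3 + 1, so a_4 = 1
3 = 3·1 + 0, so a_5 = 3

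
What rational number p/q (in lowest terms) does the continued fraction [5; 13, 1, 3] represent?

Use the convergent recurrence hₖ = aₖ·hₖ₋₁ + hₖ₋₂ (and likewise for the denominators kₖ):
a_0 = 5: 5/1
a_1 = 13: 66/13
a_2 = 1: 71/14
a_3 = 3: 279/55

279/55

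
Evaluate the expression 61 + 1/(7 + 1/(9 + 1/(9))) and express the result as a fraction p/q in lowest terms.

35645/583

a_0 = 61: 61/1
a_1 = 7: 428/7
a_2 = 9: 3913/64
a_3 = 9: 35645/583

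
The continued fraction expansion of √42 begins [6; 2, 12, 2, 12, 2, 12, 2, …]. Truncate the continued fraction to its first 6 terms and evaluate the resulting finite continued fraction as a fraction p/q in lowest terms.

8749/1350

Start with 2.
12 + 1/(2/1) = 12 + 1/2 = 25/2
2 + 1/(25/2) = 2 + 2/25 = 52/25
12 + 1/(52/25) = 12 + 25/52 = 649/52
2 + 1/(649/52) = 2 + 52/649 = 1350/649
6 + 1/(1350/649) = 6 + 649/1350 = 8749/1350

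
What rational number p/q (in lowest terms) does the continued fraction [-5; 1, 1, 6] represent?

-58/13

Collapse the nested fraction from the inside out:
Start with 6.
1 + 1/(6/1) = 1 + 1/6 = 7/6
1 + 1/(7/6) = 1 + 6/7 = 13/7
-5 + 1/(13/7) = -5 + 7/13 = -58/13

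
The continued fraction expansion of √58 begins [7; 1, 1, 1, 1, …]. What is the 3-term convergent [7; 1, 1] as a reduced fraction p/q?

Start with 1.
1 + 1/(1/1) = 1 + 1/1 = 2/1
7 + 1/(2/1) = 7 + 1/2 = 15/2

15/2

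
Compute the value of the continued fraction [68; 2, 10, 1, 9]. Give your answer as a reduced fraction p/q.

Starting at the tail and folding back:
Start with 9.
1 + 1/(9/1) = 1 + 1/9 = 10/9
10 + 1/(10/9) = 10 + 9/10 = 109/10
2 + 1/(109/10) = 2 + 10/109 = 228/109
68 + 1/(228/109) = 68 + 109/228 = 15613/228

15613/228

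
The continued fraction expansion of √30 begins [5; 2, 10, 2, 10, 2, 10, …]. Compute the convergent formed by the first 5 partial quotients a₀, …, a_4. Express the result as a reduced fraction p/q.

2525/461

Starting at the tail and folding back:
Start with 10.
2 + 1/(10/1) = 2 + 1/10 = 21/10
10 + 1/(21/10) = 10 + 10/21 = 220/21
2 + 1/(220/21) = 2 + 21/220 = 461/220
5 + 1/(461/220) = 5 + 220/461 = 2525/461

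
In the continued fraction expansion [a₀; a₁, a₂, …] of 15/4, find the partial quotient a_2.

3

Repeatedly divide and take the remainder:
15 = 3·4 + 3, so a_0 = 3
4 = 1·3 + 1, so a_1 = 1
3 = 3·1 + 0, so a_2 = 3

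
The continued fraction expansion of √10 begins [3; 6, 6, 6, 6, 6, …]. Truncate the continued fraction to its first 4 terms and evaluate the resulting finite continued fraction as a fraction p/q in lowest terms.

a_0 = 3: 3/1
a_1 = 6: 19/6
a_2 = 6: 117/37
a_3 = 6: 721/228

721/228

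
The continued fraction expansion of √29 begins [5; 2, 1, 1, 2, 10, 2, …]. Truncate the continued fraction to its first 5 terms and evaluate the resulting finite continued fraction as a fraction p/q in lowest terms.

Starting at the tail and folding back:
Start with 2.
1 + 1/(2/1) = 1 + 1/2 = 3/2
1 + 1/(3/2) = 1 + 2/3 = 5/3
2 + 1/(5/3) = 2 + 3/5 = 13/5
5 + 1/(13/5) = 5 + 5/13 = 70/13

70/13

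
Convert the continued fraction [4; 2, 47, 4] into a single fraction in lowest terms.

1717/382

Starting at the tail and folding back:
Start with 4.
47 + 1/(4/1) = 47 + 1/4 = 189/4
2 + 1/(189/4) = 2 + 4/189 = 382/189
4 + 1/(382/189) = 4 + 189/382 = 1717/382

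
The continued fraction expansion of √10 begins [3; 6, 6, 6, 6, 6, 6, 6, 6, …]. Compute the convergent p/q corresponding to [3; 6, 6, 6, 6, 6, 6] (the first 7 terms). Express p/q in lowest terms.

Start with 6.
6 + 1/(6/1) = 6 + 1/6 = 37/6
6 + 1/(37/6) = 6 + 6/37 = 228/37
6 + 1/(228/37) = 6 + 37/228 = 1405/228
6 + 1/(1405/228) = 6 + 228/1405 = 8658/1405
6 + 1/(8658/1405) = 6 + 1405/8658 = 53353/8658
3 + 1/(53353/8658) = 3 + 8658/53353 = 168717/53353

168717/53353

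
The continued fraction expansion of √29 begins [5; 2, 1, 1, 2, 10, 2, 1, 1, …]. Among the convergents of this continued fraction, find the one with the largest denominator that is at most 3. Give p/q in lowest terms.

16/3

a_0 = 5: 5/1  (≤ bound)
a_1 = 2: 11/2  (≤ bound)
a_2 = 1: 16/3  (≤ bound)
a_3 = 1: 27/5  (> 3, stop)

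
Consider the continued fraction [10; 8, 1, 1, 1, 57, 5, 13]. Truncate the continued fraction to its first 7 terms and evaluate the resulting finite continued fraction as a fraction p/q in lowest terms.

Use the convergent recurrence hₖ = aₖ·hₖ₋₁ + hₖ₋₂ (and likewise for the denominators kₖ):
a_0 = 10: 10/1
a_1 = 8: 81/8
a_2 = 1: 91/9
a_3 = 1: 172/17
a_4 = 1: 263/26
a_5 = 57: 15163/1499
a_6 = 5: 76078/7521

76078/7521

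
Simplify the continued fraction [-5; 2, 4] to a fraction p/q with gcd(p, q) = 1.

-41/9

Work from the innermost term outward:
Start with 4.
2 + 1/(4/1) = 2 + 1/4 = 9/4
-5 + 1/(9/4) = -5 + 4/9 = -41/9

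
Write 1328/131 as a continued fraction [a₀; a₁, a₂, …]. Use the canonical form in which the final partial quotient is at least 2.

[10; 7, 3, 1, 1, 2]

1328 ÷ 131 → quotient 10, remainder 18
131 ÷ 18 → quotient 7, remainder 5
18 ÷ 5 → quotient 3, remainder 3
5 ÷ 3 → quotient 1, remainder 2
3 ÷ 2 → quotient 1, remainder 1
2 ÷ 1 → quotient 2, remainder 0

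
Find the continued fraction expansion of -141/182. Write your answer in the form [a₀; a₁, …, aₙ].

-141 = -1·182 + 41, so a_0 = -1
182 = 4·41 + 18, so a_1 = 4
41 = 2·18 + 5, so a_2 = 2
18 = 3·5 + 3, so a_3 = 3
5 = 1·3 + 2, so a_4 = 1
3 = 1·2 + 1, so a_5 = 1
2 = 2·1 + 0, so a_6 = 2

[-1; 4, 2, 3, 1, 1, 2]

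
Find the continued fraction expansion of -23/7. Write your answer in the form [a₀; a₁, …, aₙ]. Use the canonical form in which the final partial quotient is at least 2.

⌊-23/7⌋ = -4, remainder 5
⌊7/5⌋ = 1, remainder 2
⌊5/2⌋ = 2, remainder 1
⌊2/1⌋ = 2, remainder 0

[-4; 1, 2, 2]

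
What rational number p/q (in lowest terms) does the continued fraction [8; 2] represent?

17/2

a_0 = 8: 8/1
a_1 = 2: 17/2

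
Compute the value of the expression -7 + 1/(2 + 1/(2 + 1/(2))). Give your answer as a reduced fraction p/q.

-79/12

a_0 = -7: -7/1
a_1 = 2: -13/2
a_2 = 2: -33/5
a_3 = 2: -79/12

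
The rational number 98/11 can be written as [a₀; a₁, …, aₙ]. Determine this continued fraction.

[8; 1, 10]

Apply division with remainder until the remainder is 0:
⌊98/11⌋ = 8, remainder 10
⌊11/10⌋ = 1, remainder 1
⌊10/1⌋ = 10, remainder 0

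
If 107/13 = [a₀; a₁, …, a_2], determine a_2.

3

⌊107/13⌋ = 8, remainder 3
⌊13/3⌋ = 4, remainder 1
⌊3/1⌋ = 3, remainder 0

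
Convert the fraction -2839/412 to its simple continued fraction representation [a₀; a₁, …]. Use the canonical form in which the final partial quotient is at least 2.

[-7; 9, 6, 2, 3]

Apply division with remainder until the remainder is 0:
⌊-2839/412⌋ = -7, remainder 45
⌊412/45⌋ = 9, remainder 7
⌊45/7⌋ = 6, remainder 3
⌊7/3⌋ = 2, remainder 1
⌊3/1⌋ = 3, remainder 0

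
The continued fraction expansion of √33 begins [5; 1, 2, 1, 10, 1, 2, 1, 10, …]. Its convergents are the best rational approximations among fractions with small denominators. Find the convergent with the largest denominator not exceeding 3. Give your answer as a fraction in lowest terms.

List convergents until the denominator exceeds the bound:
a_0 = 5: 5/1  (≤ bound)
a_1 = 1: 6/1  (≤ bound)
a_2 = 2: 17/3  (≤ bound)
a_3 = 1: 23/4  (> 3, stop)

17/3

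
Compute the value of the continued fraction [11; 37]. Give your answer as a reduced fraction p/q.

a_0 = 11: 11/1
a_1 = 37: 408/37

408/37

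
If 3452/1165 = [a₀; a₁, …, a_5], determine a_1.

1

Run the Euclidean algorithm, recording each quotient:
3452 ÷ 1165 → quotient 2, remainder 1122
1165 ÷ 1122 → quotient 1, remainder 43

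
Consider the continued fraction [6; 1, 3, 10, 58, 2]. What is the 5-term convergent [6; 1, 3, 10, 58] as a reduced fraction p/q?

16093/2382

a_0 = 6: 6/1
a_1 = 1: 7/1
a_2 = 3: 27/4
a_3 = 10: 277/41
a_4 = 58: 16093/2382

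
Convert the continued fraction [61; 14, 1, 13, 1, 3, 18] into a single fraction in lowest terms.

a_0 = 61: 61/1
a_1 = 14: 855/14
a_2 = 1: 916/15
a_3 = 13: 12763/209
a_4 = 1: 13679/224
a_5 = 3: 53800/881
a_6 = 18: 982079/16082

982079/16082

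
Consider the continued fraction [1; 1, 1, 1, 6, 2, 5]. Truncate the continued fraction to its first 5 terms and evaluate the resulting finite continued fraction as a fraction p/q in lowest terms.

33/20

Collapse the nested fraction from the inside out:
Start with 6.
1 + 1/(6/1) = 1 + 1/6 = 7/6
1 + 1/(7/6) = 1 + 6/7 = 13/7
1 + 1/(13/7) = 1 + 7/13 = 20/13
1 + 1/(20/13) = 1 + 13/20 = 33/20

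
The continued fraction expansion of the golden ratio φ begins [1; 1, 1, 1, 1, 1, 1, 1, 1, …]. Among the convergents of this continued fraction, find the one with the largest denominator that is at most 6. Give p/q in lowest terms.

a_0 = 1: 1/1  (≤ bound)
a_1 = 1: 2/1  (≤ bound)
a_2 = 1: 3/2  (≤ bound)
a_3 = 1: 5/3  (≤ bound)
a_4 = 1: 8/5  (≤ bound)
a_5 = 1: 13/8  (> 6, stop)

8/5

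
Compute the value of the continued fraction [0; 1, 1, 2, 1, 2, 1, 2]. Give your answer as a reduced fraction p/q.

41/71

a_0 = 0: 0/1
a_1 = 1: 1/1
a_2 = 1: 1/2
a_3 = 2: 3/5
a_4 = 1: 4/7
a_5 = 2: 11/19
a_6 = 1: 15/26
a_7 = 2: 41/71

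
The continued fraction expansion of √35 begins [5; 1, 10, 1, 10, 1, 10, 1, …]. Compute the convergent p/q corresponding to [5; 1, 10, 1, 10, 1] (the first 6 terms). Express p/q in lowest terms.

846/143

Build up convergents one term at a time:
a_0 = 5: 5/1
a_1 = 1: 6/1
a_2 = 10: 65/11
a_3 = 1: 71/12
a_4 = 10: 775/131
a_5 = 1: 846/143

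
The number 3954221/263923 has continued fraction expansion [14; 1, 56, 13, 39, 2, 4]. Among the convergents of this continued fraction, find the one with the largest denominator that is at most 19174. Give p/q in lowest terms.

a_0 = 14: 14/1  (≤ bound)
a_1 = 1: 15/1  (≤ bound)
a_2 = 56: 854/57  (≤ bound)
a_3 = 13: 11117/742  (≤ bound)
a_4 = 39: 434417/28995  (> 19174, stop)

11117/742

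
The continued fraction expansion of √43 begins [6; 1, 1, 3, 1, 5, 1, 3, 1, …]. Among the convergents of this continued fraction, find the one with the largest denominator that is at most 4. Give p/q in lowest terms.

13/2

a_0 = 6: 6/1  (≤ bound)
a_1 = 1: 7/1  (≤ bound)
a_2 = 1: 13/2  (≤ bound)
a_3 = 3: 46/7  (> 4, stop)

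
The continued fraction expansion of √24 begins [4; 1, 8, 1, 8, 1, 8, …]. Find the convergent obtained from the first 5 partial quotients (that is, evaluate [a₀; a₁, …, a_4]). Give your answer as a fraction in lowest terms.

436/89

Work from the innermost term outward:
Start with 8.
1 + 1/(8/1) = 1 + 1/8 = 9/8
8 + 1/(9/8) = 8 + 8/9 = 80/9
1 + 1/(80/9) = 1 + 9/80 = 89/80
4 + 1/(89/80) = 4 + 80/89 = 436/89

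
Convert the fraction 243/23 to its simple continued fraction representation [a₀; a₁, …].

[10; 1, 1, 3, 3]

⌊243/23⌋ = 10, remainder 13
⌊23/13⌋ = 1, remainder 10
⌊13/10⌋ = 1, remainder 3
⌊10/3⌋ = 3, remainder 1
⌊3/1⌋ = 3, remainder 0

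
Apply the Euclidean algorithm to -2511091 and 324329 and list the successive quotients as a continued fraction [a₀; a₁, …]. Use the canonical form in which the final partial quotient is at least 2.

[-8; 3, 1, 7, 2, 43, 56, 2]

-2511091 ÷ 324329 → quotient -8, remainder 83541
324329 ÷ 83541 → quotient 3, remainder 73706
83541 ÷ 73706 → quotient 1, remainder 9835
73706 ÷ 9835 → quotient 7, remainder 4861
9835 ÷ 4861 → quotient 2, remainder 113
4861 ÷ 113 → quotient 43, remainder 2
113 ÷ 2 → quotient 56, remainder 1
2 ÷ 1 → quotient 2, remainder 0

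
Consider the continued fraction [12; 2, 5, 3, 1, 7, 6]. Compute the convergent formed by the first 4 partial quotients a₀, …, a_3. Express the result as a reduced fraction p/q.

436/35

a_0 = 12: 12/1
a_1 = 2: 25/2
a_2 = 5: 137/11
a_3 = 3: 436/35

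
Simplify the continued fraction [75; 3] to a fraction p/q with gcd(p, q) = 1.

226/3

Starting at the tail and folding back:
Start with 3.
75 + 1/(3/1) = 75 + 1/3 = 226/3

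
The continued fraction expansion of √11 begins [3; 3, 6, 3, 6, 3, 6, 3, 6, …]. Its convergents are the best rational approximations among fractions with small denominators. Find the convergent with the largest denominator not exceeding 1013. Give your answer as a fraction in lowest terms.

a_0 = 3: 3/1  (≤ bound)
a_1 = 3: 10/3  (≤ bound)
a_2 = 6: 63/19  (≤ bound)
a_3 = 3: 199/60  (≤ bound)
a_4 = 6: 1257/379  (≤ bound)
a_5 = 3: 3970/1197  (> 1013, stop)

1257/379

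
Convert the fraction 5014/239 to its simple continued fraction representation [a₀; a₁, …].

⌊5014/239⌋ = 20, remainder 234
⌊239/234⌋ = 1, remainder 5
⌊234/5⌋ = 46, remainder 4
⌊5/4⌋ = 1, remainder 1
⌊4/1⌋ = 4, remainder 0

[20; 1, 46, 1, 4]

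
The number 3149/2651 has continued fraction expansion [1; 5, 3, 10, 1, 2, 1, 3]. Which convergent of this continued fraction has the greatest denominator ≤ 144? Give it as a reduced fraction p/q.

19/16

List convergents until the denominator exceeds the bound:
a_0 = 1: 1/1  (≤ bound)
a_1 = 5: 6/5  (≤ bound)
a_2 = 3: 19/16  (≤ bound)
a_3 = 10: 196/165  (> 144, stop)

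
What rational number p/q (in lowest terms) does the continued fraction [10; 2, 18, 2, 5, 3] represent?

13916/1327

Starting at the tail and folding back:
Start with 3.
5 + 1/(3/1) = 5 + 1/3 = 16/3
2 + 1/(16/3) = 2 + 3/16 = 35/16
18 + 1/(35/16) = 18 + 16/35 = 646/35
2 + 1/(646/35) = 2 + 35/646 = 1327/646
10 + 1/(1327/646) = 10 + 646/1327 = 13916/1327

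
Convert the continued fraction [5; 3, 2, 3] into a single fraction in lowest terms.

127/24

Compute successive convergents:
a_0 = 5: 5/1
a_1 = 3: 16/3
a_2 = 2: 37/7
a_3 = 3: 127/24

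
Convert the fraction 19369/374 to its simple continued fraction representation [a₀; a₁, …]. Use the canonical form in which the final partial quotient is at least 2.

[51; 1, 3, 1, 2, 1, 3, 5]

19369 = 51·374 + 295, so a_0 = 51
374 = 1·295 + 79, so a_1 = 1
295 = 3·79 + 58, so a_2 = 3
79 = 1·58 + 21, so a_3 = 1
58 = 2·21 + 16, so a_4 = 2
21 = 1·16 + 5, so a_5 = 1
16 = 3·5 + 1, so a_6 = 3
5 = 5·1 + 0, so a_7 = 5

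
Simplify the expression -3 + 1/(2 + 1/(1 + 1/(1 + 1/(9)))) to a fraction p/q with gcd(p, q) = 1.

-125/48

Start with 9.
1 + 1/(9/1) = 1 + 1/9 = 10/9
1 + 1/(10/9) = 1 + 9/10 = 19/10
2 + 1/(19/10) = 2 + 10/19 = 48/19
-3 + 1/(48/19) = -3 + 19/48 = -125/48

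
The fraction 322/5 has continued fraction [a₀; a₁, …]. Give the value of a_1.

Run the Euclidean algorithm, recording each quotient:
⌊322/5⌋ = 64, remainder 2
⌊5/2⌋ = 2, remainder 1

2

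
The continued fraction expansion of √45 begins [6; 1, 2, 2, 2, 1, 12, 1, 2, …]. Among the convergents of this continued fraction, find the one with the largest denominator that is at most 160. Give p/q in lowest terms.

a_0 = 6: 6/1  (≤ bound)
a_1 = 1: 7/1  (≤ bound)
a_2 = 2: 20/3  (≤ bound)
a_3 = 2: 47/7  (≤ bound)
a_4 = 2: 114/17  (≤ bound)
a_5 = 1: 161/24  (≤ bound)
a_6 = 12: 2046/305  (> 160, stop)

161/24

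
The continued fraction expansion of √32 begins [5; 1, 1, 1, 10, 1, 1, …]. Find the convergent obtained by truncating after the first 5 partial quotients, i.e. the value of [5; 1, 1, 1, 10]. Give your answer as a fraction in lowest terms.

181/32

Build up convergents one term at a time:
a_0 = 5: 5/1
a_1 = 1: 6/1
a_2 = 1: 11/2
a_3 = 1: 17/3
a_4 = 10: 181/32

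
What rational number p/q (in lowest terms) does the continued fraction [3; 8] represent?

25/8

a_0 = 3: 3/1
a_1 = 8: 25/8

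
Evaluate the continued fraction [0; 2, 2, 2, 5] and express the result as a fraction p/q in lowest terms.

a_0 = 0: 0/1
a_1 = 2: 1/2
a_2 = 2: 2/5
a_3 = 2: 5/12
a_4 = 5: 27/65

27/65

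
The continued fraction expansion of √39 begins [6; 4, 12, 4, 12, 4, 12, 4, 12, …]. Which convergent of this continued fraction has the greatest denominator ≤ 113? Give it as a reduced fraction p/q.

a_0 = 6: 6/1  (≤ bound)
a_1 = 4: 25/4  (≤ bound)
a_2 = 12: 306/49  (≤ bound)
a_3 = 4: 1249/200  (> 113, stop)

306/49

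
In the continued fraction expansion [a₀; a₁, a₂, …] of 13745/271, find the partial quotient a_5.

3

13745 ÷ 271 → quotient 50, remainder 195
271 ÷ 195 → quotient 1, remainder 76
195 ÷ 76 → quotient 2, remainder 43
76 ÷ 43 → quotient 1, remainder 33
43 ÷ 33 → quotient 1, remainder 10
33 ÷ 10 → quotient 3, remainder 3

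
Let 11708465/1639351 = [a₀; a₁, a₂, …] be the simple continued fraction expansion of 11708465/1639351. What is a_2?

28

Apply division with remainder until the remainder is 0:
11708465 = 7·1639351 + 233008, so a_0 = 7
1639351 = 7·233008 + 8295, so a_1 = 7
233008 = 28·8295 + 748, so a_2 = 28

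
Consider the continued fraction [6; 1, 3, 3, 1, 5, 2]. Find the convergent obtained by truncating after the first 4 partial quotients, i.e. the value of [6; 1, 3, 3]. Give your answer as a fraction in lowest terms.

Collapse the nested fraction from the inside out:
Start with 3.
3 + 1/(3/1) = 3 + 1/3 = 10/3
1 + 1/(10/3) = 1 + 3/10 = 13/10
6 + 1/(13/10) = 6 + 10/13 = 88/13

88/13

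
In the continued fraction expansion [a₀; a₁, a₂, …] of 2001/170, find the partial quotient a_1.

Repeatedly divide and take the remainder:
2001 ÷ 170 → quotient 11, remainder 131
170 ÷ 131 → quotient 1, remainder 39

1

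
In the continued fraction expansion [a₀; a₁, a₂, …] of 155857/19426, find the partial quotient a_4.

155857 = 8·19426 + 449, so a_0 = 8
19426 = 43·449 + 119, so a_1 = 43
449 = 3·119 + 92, so a_2 = 3
119 = 1·92 + 27, so a_3 = 1
92 = 3·27 + 11, so a_4 = 3

3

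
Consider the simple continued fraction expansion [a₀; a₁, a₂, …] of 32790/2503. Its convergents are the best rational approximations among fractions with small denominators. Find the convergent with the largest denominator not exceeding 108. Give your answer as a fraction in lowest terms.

131/10

a_0 = 13: 13/1  (≤ bound)
a_1 = 9: 118/9  (≤ bound)
a_2 = 1: 131/10  (≤ bound)
a_3 = 34: 4572/349  (> 108, stop)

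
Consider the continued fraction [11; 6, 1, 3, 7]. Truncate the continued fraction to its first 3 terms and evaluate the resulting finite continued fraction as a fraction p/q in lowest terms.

78/7

Build up convergents one term at a time:
a_0 = 11: 11/1
a_1 = 6: 67/6
a_2 = 1: 78/7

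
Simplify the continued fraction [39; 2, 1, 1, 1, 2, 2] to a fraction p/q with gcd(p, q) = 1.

1969/50

Start with 2.
2 + 1/(2/1) = 2 + 1/2 = 5/2
1 + 1/(5/2) = 1 + 2/5 = 7/5
1 + 1/(7/5) = 1 + 5/7 = 12/7
1 + 1/(12/7) = 1 + 7/12 = 19/12
2 + 1/(19/12) = 2 + 12/19 = 50/19
39 + 1/(50/19) = 39 + 19/50 = 1969/50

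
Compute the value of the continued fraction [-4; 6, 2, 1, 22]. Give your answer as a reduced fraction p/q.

Start with 22.
1 + 1/(22/1) = 1 + 1/22 = 23/22
2 + 1/(23/22) = 2 + 22/23 = 68/23
6 + 1/(68/23) = 6 + 23/68 = 431/68
-4 + 1/(431/68) = -4 + 68/431 = -1656/431

-1656/431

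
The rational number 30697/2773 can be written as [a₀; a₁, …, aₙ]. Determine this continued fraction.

[11; 14, 3, 2, 2, 11]

Run the Euclidean algorithm, recording each quotient:
30697 ÷ 2773 → quotient 11, remainder 194
2773 ÷ 194 → quotient 14, remainder 57
194 ÷ 57 → quotient 3, remainder 23
57 ÷ 23 → quotient 2, remainder 11
23 ÷ 11 → quotient 2, remainder 1
11 ÷ 1 → quotient 11, remainder 0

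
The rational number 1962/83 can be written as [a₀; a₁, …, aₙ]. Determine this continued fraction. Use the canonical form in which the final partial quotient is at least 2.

[23; 1, 1, 1, 3, 3, 2]

Run the Euclidean algorithm, recording each quotient:
⌊1962/83⌋ = 23, remainder 53
⌊83/53⌋ = 1, remainder 30
⌊53/30⌋ = 1, remainder 23
⌊30/23⌋ = 1, remainder 7
⌊23/7⌋ = 3, remainder 2
⌊7/2⌋ = 3, remainder 1
⌊2/1⌋ = 2, remainder 0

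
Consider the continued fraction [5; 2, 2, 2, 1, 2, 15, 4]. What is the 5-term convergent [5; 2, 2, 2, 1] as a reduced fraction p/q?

92/17

Start with 1.
2 + 1/(1/1) = 2 + 1/1 = 3/1
2 + 1/(3/1) = 2 + 1/3 = 7/3
2 + 1/(7/3) = 2 + 3/7 = 17/7
5 + 1/(17/7) = 5 + 7/17 = 92/17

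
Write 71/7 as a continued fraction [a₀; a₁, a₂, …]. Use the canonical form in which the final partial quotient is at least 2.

Apply division with remainder until the remainder is 0:
⌊71/7⌋ = 10, remainder 1
⌊7/1⌋ = 7, remainder 0

[10; 7]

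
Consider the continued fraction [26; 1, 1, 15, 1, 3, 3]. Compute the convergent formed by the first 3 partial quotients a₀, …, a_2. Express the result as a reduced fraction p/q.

Start with 1.
1 + 1/(1/1) = 1 + 1/1 = 2/1
26 + 1/(2/1) = 26 + 1/2 = 53/2

53/2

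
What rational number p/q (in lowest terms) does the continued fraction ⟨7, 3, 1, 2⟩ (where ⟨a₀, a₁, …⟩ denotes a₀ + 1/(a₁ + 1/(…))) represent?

80/11

Use the convergent recurrence hₖ = aₖ·hₖ₋₁ + hₖ₋₂ (and likewise for the denominators kₖ):
a_0 = 7: 7/1
a_1 = 3: 22/3
a_2 = 1: 29/4
a_3 = 2: 80/11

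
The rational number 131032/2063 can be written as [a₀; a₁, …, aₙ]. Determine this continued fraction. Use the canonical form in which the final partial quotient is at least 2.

Apply division with remainder until the remainder is 0:
131032 = 63·2063 + 1063, so a_0 = 63
2063 = 1·1063 + 1000, so a_1 = 1
1063 = 1·1000 + 63, so a_2 = 1
1000 = 15·63 + 55, so a_3 = 15
63 = 1·55 + 8, so a_4 = 1
55 = 6·8 + 7, so a_5 = 6
8 = 1·7 + 1, so a_6 = 1
7 = 7·1 + 0, so a_7 = 7

[63; 1, 1, 15, 1, 6, 1, 7]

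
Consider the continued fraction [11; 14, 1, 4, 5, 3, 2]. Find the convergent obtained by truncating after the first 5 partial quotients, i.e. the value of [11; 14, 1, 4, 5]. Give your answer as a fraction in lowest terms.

Collapse the nested fraction from the inside out:
Start with 5.
4 + 1/(5/1) = 4 + 1/5 = 21/5
1 + 1/(21/5) = 1 + 5/21 = 26/21
14 + 1/(26/21) = 14 + 21/26 = 385/26
11 + 1/(385/26) = 11 + 26/385 = 4261/385

4261/385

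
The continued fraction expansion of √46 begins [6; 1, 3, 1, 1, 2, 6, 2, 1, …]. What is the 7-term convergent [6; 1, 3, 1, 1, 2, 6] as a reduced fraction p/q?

Collapse the nested fraction from the inside out:
Start with 6.
2 + 1/(6/1) = 2 + 1/6 = 13/6
1 + 1/(13/6) = 1 + 6/13 = 19/13
1 + 1/(19/13) = 1 + 13/19 = 32/19
3 + 1/(32/19) = 3 + 19/32 = 115/32
1 + 1/(115/32) = 1 + 32/115 = 147/115
6 + 1/(147/115) = 6 + 115/147 = 997/147

997/147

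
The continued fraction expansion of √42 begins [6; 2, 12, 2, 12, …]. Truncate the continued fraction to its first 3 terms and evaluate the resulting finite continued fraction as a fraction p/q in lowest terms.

162/25

a_0 = 6: 6/1
a_1 = 2: 13/2
a_2 = 12: 162/25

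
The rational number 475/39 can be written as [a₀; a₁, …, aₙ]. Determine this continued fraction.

Repeatedly divide and take the remainder:
475 = 12·39 + 7, so a_0 = 12
39 = 5·7 + 4, so a_1 = 5
7 = 1·4 + 3, so a_2 = 1
4 = 1·3 + 1, so a_3 = 1
3 = 3·1 + 0, so a_4 = 3

[12; 5, 1, 1, 3]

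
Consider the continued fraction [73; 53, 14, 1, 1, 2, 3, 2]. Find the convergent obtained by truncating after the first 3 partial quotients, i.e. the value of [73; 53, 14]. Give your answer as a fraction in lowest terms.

Start with 14.
53 + 1/(14/1) = 53 + 1/14 = 743/14
73 + 1/(743/14) = 73 + 14/743 = 54253/743

54253/743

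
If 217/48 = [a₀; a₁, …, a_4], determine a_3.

11

217 ÷ 48 → quotient 4, remainder 25
48 ÷ 25 → quotient 1, remainder 23
25 ÷ 23 → quotient 1, remainder 2
23 ÷ 2 → quotient 11, remainder 1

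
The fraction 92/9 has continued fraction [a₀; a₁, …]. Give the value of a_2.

2

Run the Euclidean algorithm, recording each quotient:
92 ÷ 9 → quotient 10, remainder 2
9 ÷ 2 → quotient 4, remainder 1
2 ÷ 1 → quotient 2, remainder 0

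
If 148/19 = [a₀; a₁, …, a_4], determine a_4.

148 = 7·19 + 15, so a_0 = 7
19 = 1·15 + 4, so a_1 = 1
15 = 3·4 + 3, so a_2 = 3
4 = 1·3 + 1, so a_3 = 1
3 = 3·1 + 0, so a_4 = 3

3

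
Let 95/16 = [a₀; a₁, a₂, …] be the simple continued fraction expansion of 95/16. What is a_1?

1

⌊95/16⌋ = 5, remainder 15
⌊16/15⌋ = 1, remainder 1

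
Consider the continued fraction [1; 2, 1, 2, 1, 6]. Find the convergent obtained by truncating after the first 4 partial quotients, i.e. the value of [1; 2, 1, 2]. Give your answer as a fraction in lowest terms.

11/8

Start with 2.
1 + 1/(2/1) = 1 + 1/2 = 3/2
2 + 1/(3/2) = 2 + 2/3 = 8/3
1 + 1/(8/3) = 1 + 3/8 = 11/8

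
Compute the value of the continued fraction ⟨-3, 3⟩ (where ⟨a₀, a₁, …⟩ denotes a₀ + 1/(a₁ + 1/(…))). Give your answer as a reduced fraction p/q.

Start with 3.
-3 + 1/(3/1) = -3 + 1/3 = -8/3

-8/3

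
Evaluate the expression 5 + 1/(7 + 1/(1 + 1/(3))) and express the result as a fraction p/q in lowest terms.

159/31

Start with 3.
1 + 1/(3/1) = 1 + 1/3 = 4/3
7 + 1/(4/3) = 7 + 3/4 = 31/4
5 + 1/(31/4) = 5 + 4/31 = 159/31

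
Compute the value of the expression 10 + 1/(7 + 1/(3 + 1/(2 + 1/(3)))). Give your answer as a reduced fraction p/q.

Use the convergent recurrence hₖ = aₖ·hₖ₋₁ + hₖ₋₂ (and likewise for the denominators kₖ):
a_0 = 10: 10/1
a_1 = 7: 71/7
a_2 = 3: 223/22
a_3 = 2: 517/51
a_4 = 3: 1774/175

1774/175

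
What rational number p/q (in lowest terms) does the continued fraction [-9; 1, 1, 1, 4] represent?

a_0 = -9: -9/1
a_1 = 1: -8/1
a_2 = 1: -17/2
a_3 = 1: -25/3
a_4 = 4: -117/14

-117/14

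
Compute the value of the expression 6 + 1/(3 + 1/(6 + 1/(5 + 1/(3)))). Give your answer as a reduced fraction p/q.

Build up convergents one term at a time:
a_0 = 6: 6/1
a_1 = 3: 19/3
a_2 = 6: 120/19
a_3 = 5: 619/98
a_4 = 3: 1977/313

1977/313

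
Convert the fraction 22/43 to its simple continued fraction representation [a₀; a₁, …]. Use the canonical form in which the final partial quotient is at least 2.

Repeatedly divide and take the remainder:
22 ÷ 43 → quotient 0, remainder 22
43 ÷ 22 → quotient 1, remainder 21
22 ÷ 21 → quotient 1, remainder 1
21 ÷ 1 → quotient 21, remainder 0

[0; 1, 1, 21]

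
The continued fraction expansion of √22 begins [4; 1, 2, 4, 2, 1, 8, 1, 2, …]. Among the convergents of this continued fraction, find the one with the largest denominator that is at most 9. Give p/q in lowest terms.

14/3

a_0 = 4: 4/1  (≤ bound)
a_1 = 1: 5/1  (≤ bound)
a_2 = 2: 14/3  (≤ bound)
a_3 = 4: 61/13  (> 9, stop)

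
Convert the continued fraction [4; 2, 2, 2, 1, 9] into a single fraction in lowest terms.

728/165

a_0 = 4: 4/1
a_1 = 2: 9/2
a_2 = 2: 22/5
a_3 = 2: 53/12
a_4 = 1: 75/17
a_5 = 9: 728/165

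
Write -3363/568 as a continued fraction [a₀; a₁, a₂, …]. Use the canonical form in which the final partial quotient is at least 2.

[-6; 12, 1, 1, 1, 1, 1, 5]

-3363 = -6·568 + 45, so a_0 = -6
568 = 12·45 + 28, so a_1 = 12
45 = 1·28 + 17, so a_2 = 1
28 = 1·17 + 11, so a_3 = 1
17 = 1·11 + 6, so a_4 = 1
11 = 1·6 + 5, so a_5 = 1
6 = 1·5 + 1, so a_6 = 1
5 = 5·1 + 0, so a_7 = 5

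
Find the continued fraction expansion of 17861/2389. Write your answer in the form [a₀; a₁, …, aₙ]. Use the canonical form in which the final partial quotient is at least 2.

Run the Euclidean algorithm, recording each quotient:
17861 = 7·2389 + 1138, so a_0 = 7
2389 = 2·1138 + 113, so a_1 = 2
1138 = 10·113 + 8, so a_2 = 10
113 = 14·8 + 1, so a_3 = 14
8 = 8·1 + 0, so a_4 = 8

[7; 2, 10, 14, 8]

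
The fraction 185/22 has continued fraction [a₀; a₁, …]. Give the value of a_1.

185 ÷ 22 → quotient 8, remainder 9
22 ÷ 9 → quotient 2, remainder 4

2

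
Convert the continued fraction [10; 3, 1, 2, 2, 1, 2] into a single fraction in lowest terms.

1027/100

Start with 2.
1 + 1/(2/1) = 1 + 1/2 = 3/2
2 + 1/(3/2) = 2 + 2/3 = 8/3
2 + 1/(8/3) = 2 + 3/8 = 19/8
1 + 1/(19/8) = 1 + 8/19 = 27/19
3 + 1/(27/19) = 3 + 19/27 = 100/27
10 + 1/(100/27) = 10 + 27/100 = 1027/100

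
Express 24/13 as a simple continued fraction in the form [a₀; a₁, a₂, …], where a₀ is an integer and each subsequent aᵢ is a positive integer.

Repeatedly divide and take the remainder:
24 = 1·13 + 11, so a_0 = 1
13 = 1·11 + 2, so a_1 = 1
11 = 5·2 + 1, so a_2 = 5
2 = 2·1 + 0, so a_3 = 2

[1; 1, 5, 2]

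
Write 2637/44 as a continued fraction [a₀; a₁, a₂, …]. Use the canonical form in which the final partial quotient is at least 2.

[59; 1, 13, 1, 2]

2637 ÷ 44 → quotient 59, remainder 41
44 ÷ 41 → quotient 1, remainder 3
41 ÷ 3 → quotient 13, remainder 2
3 ÷ 2 → quotient 1, remainder 1
2 ÷ 1 → quotient 2, remainder 0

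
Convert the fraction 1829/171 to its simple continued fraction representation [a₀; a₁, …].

Run the Euclidean algorithm, recording each quotient:
1829 ÷ 171 → quotient 10, remainder 119
171 ÷ 119 → quotient 1, remainder 52
119 ÷ 52 → quotient 2, remainder 15
52 ÷ 15 → quotient 3, remainder 7
15 ÷ 7 → quotient 2, remainder 1
7 ÷ 1 → quotient 7, remainder 0

[10; 1, 2, 3, 2, 7]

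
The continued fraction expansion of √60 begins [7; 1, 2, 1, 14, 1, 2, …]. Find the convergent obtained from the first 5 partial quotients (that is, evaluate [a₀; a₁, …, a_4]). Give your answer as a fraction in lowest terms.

457/59

Starting at the tail and folding back:
Start with 14.
1 + 1/(14/1) = 1 + 1/14 = 15/14
2 + 1/(15/14) = 2 + 14/15 = 44/15
1 + 1/(44/15) = 1 + 15/44 = 59/44
7 + 1/(59/44) = 7 + 44/59 = 457/59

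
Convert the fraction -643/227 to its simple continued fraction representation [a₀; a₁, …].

[-3; 5, 1, 37]

-643 = -3·227 + 38, so a_0 = -3
227 = 5·38 + 37, so a_1 = 5
38 = 1·37 + 1, so a_2 = 1
37 = 37·1 + 0, so a_3 = 37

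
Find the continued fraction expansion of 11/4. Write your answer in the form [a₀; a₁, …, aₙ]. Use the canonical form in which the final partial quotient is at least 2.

Apply division with remainder until the remainder is 0:
11 ÷ 4 → quotient 2, remainder 3
4 ÷ 3 → quotient 1, remainder 1
3 ÷ 1 → quotient 3, remainder 0

[2; 1, 3]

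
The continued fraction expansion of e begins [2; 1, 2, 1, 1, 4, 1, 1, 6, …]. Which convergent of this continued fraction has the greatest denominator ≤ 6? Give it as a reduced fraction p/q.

a_0 = 2: 2/1  (≤ bound)
a_1 = 1: 3/1  (≤ bound)
a_2 = 2: 8/3  (≤ bound)
a_3 = 1: 11/4  (≤ bound)
a_4 = 1: 19/7  (> 6, stop)

11/4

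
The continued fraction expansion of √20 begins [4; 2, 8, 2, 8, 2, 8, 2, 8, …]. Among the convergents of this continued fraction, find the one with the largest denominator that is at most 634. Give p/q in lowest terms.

1364/305

List convergents until the denominator exceeds the bound:
a_0 = 4: 4/1  (≤ bound)
a_1 = 2: 9/2  (≤ bound)
a_2 = 8: 76/17  (≤ bound)
a_3 = 2: 161/36  (≤ bound)
a_4 = 8: 1364/305  (≤ bound)
a_5 = 2: 2889/646  (> 634, stop)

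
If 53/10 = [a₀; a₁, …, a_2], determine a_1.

Run the Euclidean algorithm, recording each quotient:
⌊53/10⌋ = 5, remainder 3
⌊10/3⌋ = 3, remainder 1

3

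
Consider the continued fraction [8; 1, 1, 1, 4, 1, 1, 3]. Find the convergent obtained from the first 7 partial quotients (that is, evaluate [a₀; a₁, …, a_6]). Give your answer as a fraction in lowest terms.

268/31

a_0 = 8: 8/1
a_1 = 1: 9/1
a_2 = 1: 17/2
a_3 = 1: 26/3
a_4 = 4: 121/14
a_5 = 1: 147/17
a_6 = 1: 268/31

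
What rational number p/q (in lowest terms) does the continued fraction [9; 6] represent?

Build up convergents one term at a time:
a_0 = 9: 9/1
a_1 = 6: 55/6

55/6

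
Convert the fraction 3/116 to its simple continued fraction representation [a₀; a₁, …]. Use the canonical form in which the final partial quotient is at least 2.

[0; 38, 1, 2]

3 = 0·116 + 3, so a_0 = 0
116 = 38·3 + 2, so a_1 = 38
3 = 1·2 + 1, so a_2 = 1
2 = 2·1 + 0, so a_3 = 2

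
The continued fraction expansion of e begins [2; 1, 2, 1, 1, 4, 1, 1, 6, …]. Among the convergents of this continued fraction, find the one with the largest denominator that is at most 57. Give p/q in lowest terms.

a_0 = 2: 2/1  (≤ bound)
a_1 = 1: 3/1  (≤ bound)
a_2 = 2: 8/3  (≤ bound)
a_3 = 1: 11/4  (≤ bound)
a_4 = 1: 19/7  (≤ bound)
a_5 = 4: 87/32  (≤ bound)
a_6 = 1: 106/39  (≤ bound)
a_7 = 1: 193/71  (> 57, stop)

106/39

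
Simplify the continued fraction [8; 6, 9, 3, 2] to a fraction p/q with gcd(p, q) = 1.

3241/397

a_0 = 8: 8/1
a_1 = 6: 49/6
a_2 = 9: 449/55
a_3 = 3: 1396/171
a_4 = 2: 3241/397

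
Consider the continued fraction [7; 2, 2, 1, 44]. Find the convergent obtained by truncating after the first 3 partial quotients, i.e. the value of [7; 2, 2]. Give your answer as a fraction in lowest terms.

Collapse the nested fraction from the inside out:
Start with 2.
2 + 1/(2/1) = 2 + 1/2 = 5/2
7 + 1/(5/2) = 7 + 2/5 = 37/5

37/5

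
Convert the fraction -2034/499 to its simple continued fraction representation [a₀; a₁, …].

⌊-2034/499⌋ = -5, remainder 461
⌊499/461⌋ = 1, remainder 38
⌊461/38⌋ = 12, remainder 5
⌊38/5⌋ = 7, remainder 3
⌊5/3⌋ = 1, remainder 2
⌊3/2⌋ = 1, remainder 1
⌊2/1⌋ = 2, remainder 0

[-5; 1, 12, 7, 1, 1, 2]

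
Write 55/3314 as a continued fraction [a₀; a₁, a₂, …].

[0; 60, 3, 1, 13]

Repeatedly divide and take the remainder:
⌊55/3314⌋ = 0, remainder 55
⌊3314/55⌋ = 60, remainder 14
⌊55/14⌋ = 3, remainder 13
⌊14/13⌋ = 1, remainder 1
⌊13/1⌋ = 13, remainder 0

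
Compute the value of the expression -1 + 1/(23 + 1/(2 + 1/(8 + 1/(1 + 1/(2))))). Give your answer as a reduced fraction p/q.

-1236/1291

Work from the innermost term outward:
Start with 2.
1 + 1/(2/1) = 1 + 1/2 = 3/2
8 + 1/(3/2) = 8 + 2/3 = 26/3
2 + 1/(26/3) = 2 + 3/26 = 55/26
23 + 1/(55/26) = 23 + 26/55 = 1291/55
-1 + 1/(1291/55) = -1 + 55/1291 = -1236/1291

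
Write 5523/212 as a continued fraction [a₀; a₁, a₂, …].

5523 = 26·212 + 11, so a_0 = 26
212 = 19·11 + 3, so a_1 = 19
11 = 3·3 + 2, so a_2 = 3
3 = 1·2 + 1, so a_3 = 1
2 = 2·1 + 0, so a_4 = 2

[26; 19, 3, 1, 2]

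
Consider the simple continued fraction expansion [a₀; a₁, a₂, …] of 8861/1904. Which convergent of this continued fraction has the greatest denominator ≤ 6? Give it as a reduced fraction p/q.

List convergents until the denominator exceeds the bound:
a_0 = 4: 4/1  (≤ bound)
a_1 = 1: 5/1  (≤ bound)
a_2 = 1: 9/2  (≤ bound)
a_3 = 1: 14/3  (≤ bound)
a_4 = 8: 121/26  (> 6, stop)

14/3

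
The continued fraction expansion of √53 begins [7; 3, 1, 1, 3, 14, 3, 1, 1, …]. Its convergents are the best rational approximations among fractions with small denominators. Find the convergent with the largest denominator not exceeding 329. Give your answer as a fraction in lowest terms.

182/25

List convergents until the denominator exceeds the bound:
a_0 = 7: 7/1  (≤ bound)
a_1 = 3: 22/3  (≤ bound)
a_2 = 1: 29/4  (≤ bound)
a_3 = 1: 51/7  (≤ bound)
a_4 = 3: 182/25  (≤ bound)
a_5 = 14: 2599/357  (> 329, stop)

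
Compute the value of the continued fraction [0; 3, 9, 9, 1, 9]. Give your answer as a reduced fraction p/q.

a_0 = 0: 0/1
a_1 = 3: 1/3
a_2 = 9: 9/28
a_3 = 9: 82/255
a_4 = 1: 91/283
a_5 = 9: 901/2802

901/2802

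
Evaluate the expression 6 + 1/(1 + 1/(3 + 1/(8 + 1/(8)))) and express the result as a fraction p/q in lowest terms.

1811/268

Start with 8.
8 + 1/(8/1) = 8 + 1/8 = 65/8
3 + 1/(65/8) = 3 + 8/65 = 203/65
1 + 1/(203/65) = 1 + 65/203 = 268/203
6 + 1/(268/203) = 6 + 203/268 = 1811/268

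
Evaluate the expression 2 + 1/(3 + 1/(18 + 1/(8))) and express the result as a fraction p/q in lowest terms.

1031/443

Work from the innermost term outward:
Start with 8.
18 + 1/(8/1) = 18 + 1/8 = 145/8
3 + 1/(145/8) = 3 + 8/145 = 443/145
2 + 1/(443/145) = 2 + 145/443 = 1031/443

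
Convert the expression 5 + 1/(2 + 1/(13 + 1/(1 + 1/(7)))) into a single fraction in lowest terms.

a_0 = 5: 5/1
a_1 = 2: 11/2
a_2 = 13: 148/27
a_3 = 1: 159/29
a_4 = 7: 1261/230

1261/230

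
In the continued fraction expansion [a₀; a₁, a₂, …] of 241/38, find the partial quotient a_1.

2

241 = 6·38 + 13, so a_0 = 6
38 = 2·13 + 12, so a_1 = 2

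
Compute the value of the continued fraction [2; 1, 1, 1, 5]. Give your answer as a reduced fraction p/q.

Start with 5.
1 + 1/(5/1) = 1 + 1/5 = 6/5
1 + 1/(6/5) = 1 + 5/6 = 11/6
1 + 1/(11/6) = 1 + 6/11 = 17/11
2 + 1/(17/11) = 2 + 11/17 = 45/17

45/17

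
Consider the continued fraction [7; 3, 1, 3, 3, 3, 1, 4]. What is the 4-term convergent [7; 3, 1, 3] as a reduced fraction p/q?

a_0 = 7: 7/1
a_1 = 3: 22/3
a_2 = 1: 29/4
a_3 = 3: 109/15

109/15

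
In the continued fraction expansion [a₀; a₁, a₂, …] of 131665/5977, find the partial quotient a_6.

Run the Euclidean algorithm, recording each quotient:
131665 ÷ 5977 → quotient 22, remainder 171
5977 ÷ 171 → quotient 34, remainder 163
171 ÷ 163 → quotient 1, remainder 8
163 ÷ 8 → quotient 20, remainder 3
8 ÷ 3 → quotient 2, remainder 2
3 ÷ 2 → quotient 1, remainder 1
2 ÷ 1 → quotient 2, remainder 0

2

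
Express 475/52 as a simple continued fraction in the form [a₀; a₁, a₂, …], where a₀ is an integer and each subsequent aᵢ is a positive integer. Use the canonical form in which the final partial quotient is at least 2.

Run the Euclidean algorithm, recording each quotient:
475 ÷ 52 → quotient 9, remainder 7
52 ÷ 7 → quotient 7, remainder 3
7 ÷ 3 → quotient 2, remainder 1
3 ÷ 1 → quotient 3, remainder 0

[9; 7, 2, 3]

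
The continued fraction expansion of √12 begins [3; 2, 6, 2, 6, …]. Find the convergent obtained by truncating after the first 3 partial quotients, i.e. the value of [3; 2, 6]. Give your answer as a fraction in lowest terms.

Build up convergents one term at a time:
a_0 = 3: 3/1
a_1 = 2: 7/2
a_2 = 6: 45/13

45/13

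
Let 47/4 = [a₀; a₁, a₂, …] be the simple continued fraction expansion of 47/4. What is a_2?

Repeatedly divide and take the remainder:
⌊47/4⌋ = 11, remainder 3
⌊4/3⌋ = 1, remainder 1
⌊3/1⌋ = 3, remainder 0

3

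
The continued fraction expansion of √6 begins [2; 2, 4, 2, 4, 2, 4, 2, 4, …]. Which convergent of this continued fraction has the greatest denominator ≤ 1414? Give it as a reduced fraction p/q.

a_0 = 2: 2/1  (≤ bound)
a_1 = 2: 5/2  (≤ bound)
a_2 = 4: 22/9  (≤ bound)
a_3 = 2: 49/20  (≤ bound)
a_4 = 4: 218/89  (≤ bound)
a_5 = 2: 485/198  (≤ bound)
a_6 = 4: 2158/881  (≤ bound)
a_7 = 2: 4801/1960  (> 1414, stop)

2158/881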